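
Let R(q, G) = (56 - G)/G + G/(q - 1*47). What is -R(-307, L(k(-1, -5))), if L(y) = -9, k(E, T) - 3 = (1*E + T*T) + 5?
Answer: 7643/1062 ≈ 7.1968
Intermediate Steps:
k(E, T) = 8 + E + T² (k(E, T) = 3 + ((1*E + T*T) + 5) = 3 + ((E + T²) + 5) = 3 + (5 + E + T²) = 8 + E + T²)
R(q, G) = G/(-47 + q) + (56 - G)/G (R(q, G) = (56 - G)/G + G/(q - 47) = (56 - G)/G + G/(-47 + q) = G/(-47 + q) + (56 - G)/G)
-R(-307, L(k(-1, -5))) = -(-2632 + (-9)² + 47*(-9) + 56*(-307) - 1*(-9)*(-307))/((-9)*(-47 - 307)) = -(-1)*(-2632 + 81 - 423 - 17192 - 2763)/(9*(-354)) = -(-1)*(-1)*(-22929)/(9*354) = -1*(-7643/1062) = 7643/1062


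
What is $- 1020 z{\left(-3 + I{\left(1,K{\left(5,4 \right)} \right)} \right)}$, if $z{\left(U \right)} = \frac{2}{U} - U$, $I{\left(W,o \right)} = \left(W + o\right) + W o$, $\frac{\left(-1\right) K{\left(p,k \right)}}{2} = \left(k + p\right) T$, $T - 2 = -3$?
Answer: $34620$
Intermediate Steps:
$T = -1$ ($T = 2 - 3 = -1$)
$K{\left(p,k \right)} = 2 k + 2 p$ ($K{\left(p,k \right)} = - 2 \left(k + p\right) \left(-1\right) = - 2 \left(- k - p\right) = 2 k + 2 p$)
$I{\left(W,o \right)} = W + o + W o$
$z{\left(U \right)} = - U + \frac{2}{U}$
$- 1020 z{\left(-3 + I{\left(1,K{\left(5,4 \right)} \right)} \right)} = - 1020 \left(- (-3 + \left(1 + \left(2 \cdot 4 + 2 \cdot 5\right) + 1 \left(2 \cdot 4 + 2 \cdot 5\right)\right)) + \frac{2}{-3 + \left(1 + \left(2 \cdot 4 + 2 \cdot 5\right) + 1 \left(2 \cdot 4 + 2 \cdot 5\right)\right)}\right) = - 1020 \left(- (-3 + \left(1 + \left(8 + 10\right) + 1 \left(8 + 10\right)\right)) + \frac{2}{-3 + \left(1 + \left(8 + 10\right) + 1 \left(8 + 10\right)\right)}\right) = - 1020 \left(- (-3 + \left(1 + 18 + 1 \cdot 18\right)) + \frac{2}{-3 + \left(1 + 18 + 1 \cdot 18\right)}\right) = - 1020 \left(- (-3 + \left(1 + 18 + 18\right)) + \frac{2}{-3 + \left(1 + 18 + 18\right)}\right) = - 1020 \left(- (-3 + 37) + \frac{2}{-3 + 37}\right) = - 1020 \left(\left(-1\right) 34 + \frac{2}{34}\right) = - 1020 \left(-34 + 2 \cdot \frac{1}{34}\right) = - 1020 \left(-34 + \frac{1}{17}\right) = \left(-1020\right) \left(- \frac{577}{17}\right) = 34620$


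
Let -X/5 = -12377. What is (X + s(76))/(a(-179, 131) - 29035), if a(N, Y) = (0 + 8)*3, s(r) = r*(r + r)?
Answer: -73437/29011 ≈ -2.5313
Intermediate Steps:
s(r) = 2*r² (s(r) = r*(2*r) = 2*r²)
X = 61885 (X = -5*(-12377) = 61885)
a(N, Y) = 24 (a(N, Y) = 8*3 = 24)
(X + s(76))/(a(-179, 131) - 29035) = (61885 + 2*76²)/(24 - 29035) = (61885 + 2*5776)/(-29011) = (61885 + 11552)*(-1/29011) = 73437*(-1/29011) = -73437/29011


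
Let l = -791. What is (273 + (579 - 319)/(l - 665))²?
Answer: 58354321/784 ≈ 74432.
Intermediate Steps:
(273 + (579 - 319)/(l - 665))² = (273 + (579 - 319)/(-791 - 665))² = (273 + 260/(-1456))² = (273 + 260*(-1/1456))² = (273 - 5/28)² = (7639/28)² = 58354321/784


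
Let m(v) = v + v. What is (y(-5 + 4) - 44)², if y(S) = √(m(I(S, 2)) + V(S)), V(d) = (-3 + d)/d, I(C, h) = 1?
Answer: (44 - √6)² ≈ 1726.4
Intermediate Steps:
m(v) = 2*v
V(d) = (-3 + d)/d
y(S) = √(2 + (-3 + S)/S) (y(S) = √(2*1 + (-3 + S)/S) = √(2 + (-3 + S)/S))
(y(-5 + 4) - 44)² = (√3*√((-1 + (-5 + 4))/(-5 + 4)) - 44)² = (√3*√((-1 - 1)/(-1)) - 44)² = (√3*√(-1*(-2)) - 44)² = (√3*√2 - 44)² = (√6 - 44)² = (-44 + √6)²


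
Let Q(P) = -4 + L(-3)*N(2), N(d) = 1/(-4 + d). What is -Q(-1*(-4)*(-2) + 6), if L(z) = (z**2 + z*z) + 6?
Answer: 16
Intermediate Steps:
L(z) = 6 + 2*z**2 (L(z) = (z**2 + z**2) + 6 = 2*z**2 + 6 = 6 + 2*z**2)
Q(P) = -16 (Q(P) = -4 + (6 + 2*(-3)**2)/(-4 + 2) = -4 + (6 + 2*9)/(-2) = -4 + (6 + 18)*(-1/2) = -4 + 24*(-1/2) = -4 - 12 = -16)
-Q(-1*(-4)*(-2) + 6) = -1*(-16) = 16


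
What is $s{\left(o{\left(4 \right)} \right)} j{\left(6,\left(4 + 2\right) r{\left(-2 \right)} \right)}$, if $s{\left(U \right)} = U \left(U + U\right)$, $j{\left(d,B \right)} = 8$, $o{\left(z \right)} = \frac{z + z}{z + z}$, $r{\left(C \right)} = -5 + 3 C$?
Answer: $16$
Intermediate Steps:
$o{\left(z \right)} = 1$ ($o{\left(z \right)} = \frac{2 z}{2 z} = 2 z \frac{1}{2 z} = 1$)
$s{\left(U \right)} = 2 U^{2}$ ($s{\left(U \right)} = U 2 U = 2 U^{2}$)
$s{\left(o{\left(4 \right)} \right)} j{\left(6,\left(4 + 2\right) r{\left(-2 \right)} \right)} = 2 \cdot 1^{2} \cdot 8 = 2 \cdot 1 \cdot 8 = 2 \cdot 8 = 16$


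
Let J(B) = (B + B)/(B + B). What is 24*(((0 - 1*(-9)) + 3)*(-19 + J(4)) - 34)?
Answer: -6000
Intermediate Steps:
J(B) = 1 (J(B) = (2*B)/((2*B)) = (2*B)*(1/(2*B)) = 1)
24*(((0 - 1*(-9)) + 3)*(-19 + J(4)) - 34) = 24*(((0 - 1*(-9)) + 3)*(-19 + 1) - 34) = 24*(((0 + 9) + 3)*(-18) - 34) = 24*((9 + 3)*(-18) - 34) = 24*(12*(-18) - 34) = 24*(-216 - 34) = 24*(-250) = -6000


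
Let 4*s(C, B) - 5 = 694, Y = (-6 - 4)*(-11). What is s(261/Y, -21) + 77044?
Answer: 308875/4 ≈ 77219.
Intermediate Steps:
Y = 110 (Y = -10*(-11) = 110)
s(C, B) = 699/4 (s(C, B) = 5/4 + (¼)*694 = 5/4 + 347/2 = 699/4)
s(261/Y, -21) + 77044 = 699/4 + 77044 = 308875/4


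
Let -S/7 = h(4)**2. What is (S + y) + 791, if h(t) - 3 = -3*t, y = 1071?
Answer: 1295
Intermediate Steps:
h(t) = 3 - 3*t
S = -567 (S = -7*(3 - 3*4)**2 = -7*(3 - 12)**2 = -7*(-9)**2 = -7*81 = -567)
(S + y) + 791 = (-567 + 1071) + 791 = 504 + 791 = 1295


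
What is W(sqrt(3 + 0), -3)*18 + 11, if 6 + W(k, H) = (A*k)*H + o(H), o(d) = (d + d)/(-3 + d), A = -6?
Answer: -79 + 324*sqrt(3) ≈ 482.18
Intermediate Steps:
o(d) = 2*d/(-3 + d) (o(d) = (2*d)/(-3 + d) = 2*d/(-3 + d))
W(k, H) = -6 - 6*H*k + 2*H/(-3 + H) (W(k, H) = -6 + ((-6*k)*H + 2*H/(-3 + H)) = -6 + (-6*H*k + 2*H/(-3 + H)) = -6 - 6*H*k + 2*H/(-3 + H))
W(sqrt(3 + 0), -3)*18 + 11 = (2*(-3 - 3*(1 - 3*sqrt(3 + 0))*(-3 - 3))/(-3 - 3))*18 + 11 = (2*(-3 - 3*(1 - 3*sqrt(3))*(-6))/(-6))*18 + 11 = (2*(-1/6)*(-3 + (18 - 54*sqrt(3))))*18 + 11 = (2*(-1/6)*(15 - 54*sqrt(3)))*18 + 11 = (-5 + 18*sqrt(3))*18 + 11 = (-90 + 324*sqrt(3)) + 11 = -79 + 324*sqrt(3)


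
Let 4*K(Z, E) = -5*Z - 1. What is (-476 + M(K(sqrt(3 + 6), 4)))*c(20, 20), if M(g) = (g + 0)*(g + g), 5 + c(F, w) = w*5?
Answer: -42180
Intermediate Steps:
c(F, w) = -5 + 5*w (c(F, w) = -5 + w*5 = -5 + 5*w)
K(Z, E) = -1/4 - 5*Z/4 (K(Z, E) = (-5*Z - 1)/4 = (-1 - 5*Z)/4 = -1/4 - 5*Z/4)
M(g) = 2*g**2 (M(g) = g*(2*g) = 2*g**2)
(-476 + M(K(sqrt(3 + 6), 4)))*c(20, 20) = (-476 + 2*(-1/4 - 5*sqrt(3 + 6)/4)**2)*(-5 + 5*20) = (-476 + 2*(-1/4 - 5*sqrt(9)/4)**2)*(-5 + 100) = (-476 + 2*(-1/4 - 5/4*3)**2)*95 = (-476 + 2*(-1/4 - 15/4)**2)*95 = (-476 + 2*(-4)**2)*95 = (-476 + 2*16)*95 = (-476 + 32)*95 = -444*95 = -42180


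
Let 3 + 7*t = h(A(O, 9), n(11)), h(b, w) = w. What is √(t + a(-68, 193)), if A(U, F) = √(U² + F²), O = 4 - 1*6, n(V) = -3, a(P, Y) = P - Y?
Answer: I*√12831/7 ≈ 16.182*I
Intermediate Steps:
O = -2 (O = 4 - 6 = -2)
A(U, F) = √(F² + U²)
t = -6/7 (t = -3/7 + (⅐)*(-3) = -3/7 - 3/7 = -6/7 ≈ -0.85714)
√(t + a(-68, 193)) = √(-6/7 + (-68 - 1*193)) = √(-6/7 + (-68 - 193)) = √(-6/7 - 261) = √(-1833/7) = I*√12831/7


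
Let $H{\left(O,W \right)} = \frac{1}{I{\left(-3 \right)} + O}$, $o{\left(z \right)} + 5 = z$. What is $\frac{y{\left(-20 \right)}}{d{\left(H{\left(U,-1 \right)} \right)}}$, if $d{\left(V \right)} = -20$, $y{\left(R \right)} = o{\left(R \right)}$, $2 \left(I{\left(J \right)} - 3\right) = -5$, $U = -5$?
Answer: $\frac{5}{4} \approx 1.25$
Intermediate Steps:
$o{\left(z \right)} = -5 + z$
$I{\left(J \right)} = \frac{1}{2}$ ($I{\left(J \right)} = 3 + \frac{1}{2} \left(-5\right) = 3 - \frac{5}{2} = \frac{1}{2}$)
$y{\left(R \right)} = -5 + R$
$H{\left(O,W \right)} = \frac{1}{\frac{1}{2} + O}$
$\frac{y{\left(-20 \right)}}{d{\left(H{\left(U,-1 \right)} \right)}} = \frac{-5 - 20}{-20} = \left(-25\right) \left(- \frac{1}{20}\right) = \frac{5}{4}$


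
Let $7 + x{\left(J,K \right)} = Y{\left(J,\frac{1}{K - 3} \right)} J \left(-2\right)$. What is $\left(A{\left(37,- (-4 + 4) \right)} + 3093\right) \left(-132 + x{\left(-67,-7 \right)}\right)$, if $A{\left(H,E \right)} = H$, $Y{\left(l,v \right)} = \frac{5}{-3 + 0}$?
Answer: $- \frac{3402310}{3} \approx -1.1341 \cdot 10^{6}$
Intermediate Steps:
$Y{\left(l,v \right)} = - \frac{5}{3}$ ($Y{\left(l,v \right)} = \frac{5}{-3} = 5 \left(- \frac{1}{3}\right) = - \frac{5}{3}$)
$x{\left(J,K \right)} = -7 + \frac{10 J}{3}$ ($x{\left(J,K \right)} = -7 + - \frac{5 J}{3} \left(-2\right) = -7 + \frac{10 J}{3}$)
$\left(A{\left(37,- (-4 + 4) \right)} + 3093\right) \left(-132 + x{\left(-67,-7 \right)}\right) = \left(37 + 3093\right) \left(-132 + \left(-7 + \frac{10}{3} \left(-67\right)\right)\right) = 3130 \left(-132 - \frac{691}{3}\right) = 3130 \left(- \frac{1087}{3}\right) = - \frac{3402310}{3}$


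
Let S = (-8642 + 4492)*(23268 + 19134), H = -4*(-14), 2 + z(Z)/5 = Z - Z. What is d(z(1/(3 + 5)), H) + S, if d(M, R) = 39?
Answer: -175968261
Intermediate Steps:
z(Z) = -10 (z(Z) = -10 + 5*(Z - Z) = -10 + 5*0 = -10 + 0 = -10)
H = 56
S = -175968300 (S = -4150*42402 = -175968300)
d(z(1/(3 + 5)), H) + S = 39 - 175968300 = -175968261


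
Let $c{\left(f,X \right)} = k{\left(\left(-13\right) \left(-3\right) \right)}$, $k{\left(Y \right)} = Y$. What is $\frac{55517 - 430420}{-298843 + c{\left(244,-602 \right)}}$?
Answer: $\frac{374903}{298804} \approx 1.2547$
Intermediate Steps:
$c{\left(f,X \right)} = 39$ ($c{\left(f,X \right)} = \left(-13\right) \left(-3\right) = 39$)
$\frac{55517 - 430420}{-298843 + c{\left(244,-602 \right)}} = \frac{55517 - 430420}{-298843 + 39} = - \frac{374903}{-298804} = \left(-374903\right) \left(- \frac{1}{298804}\right) = \frac{374903}{298804}$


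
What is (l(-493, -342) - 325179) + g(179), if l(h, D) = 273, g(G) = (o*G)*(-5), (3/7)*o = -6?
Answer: -312376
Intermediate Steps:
o = -14 (o = (7/3)*(-6) = -14)
g(G) = 70*G (g(G) = -14*G*(-5) = 70*G)
(l(-493, -342) - 325179) + g(179) = (273 - 325179) + 70*179 = -324906 + 12530 = -312376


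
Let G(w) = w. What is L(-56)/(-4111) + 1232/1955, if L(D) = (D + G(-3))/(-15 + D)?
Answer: 359482047/570627355 ≈ 0.62998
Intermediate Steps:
L(D) = (-3 + D)/(-15 + D) (L(D) = (D - 3)/(-15 + D) = (-3 + D)/(-15 + D))
L(-56)/(-4111) + 1232/1955 = ((-3 - 56)/(-15 - 56))/(-4111) + 1232/1955 = (-59/(-71))*(-1/4111) + 1232*(1/1955) = -1/71*(-59)*(-1/4111) + 1232/1955 = (59/71)*(-1/4111) + 1232/1955 = -59/291881 + 1232/1955 = 359482047/570627355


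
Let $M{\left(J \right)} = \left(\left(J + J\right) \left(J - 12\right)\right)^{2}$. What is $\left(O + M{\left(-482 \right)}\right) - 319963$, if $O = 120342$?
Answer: $226781479035$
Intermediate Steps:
$M{\left(J \right)} = 4 J^{2} \left(-12 + J\right)^{2}$ ($M{\left(J \right)} = \left(2 J \left(J + \left(-12 + 0\right)\right)\right)^{2} = \left(2 J \left(J - 12\right)\right)^{2} = \left(2 J \left(-12 + J\right)\right)^{2} = 4 J^{2} \left(-12 + J\right)^{2}$)
$\left(O + M{\left(-482 \right)}\right) - 319963 = \left(120342 + 4 \left(-482\right)^{2} \left(-12 - 482\right)^{2}\right) - 319963 = \left(120342 + 4 \cdot 232324 \left(-494\right)^{2}\right) - 319963 = \left(120342 + 4 \cdot 232324 \cdot 244036\right) - 319963 = \left(120342 + 226781678656\right) - 319963 = 226781798998 - 319963 = 226781479035$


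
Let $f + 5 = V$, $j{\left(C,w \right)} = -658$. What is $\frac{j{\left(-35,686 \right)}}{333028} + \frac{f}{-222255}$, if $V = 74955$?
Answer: $- \frac{2510669239}{7401713814} \approx -0.3392$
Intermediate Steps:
$f = 74950$ ($f = -5 + 74955 = 74950$)
$\frac{j{\left(-35,686 \right)}}{333028} + \frac{f}{-222255} = - \frac{658}{333028} + \frac{74950}{-222255} = \left(-658\right) \frac{1}{333028} + 74950 \left(- \frac{1}{222255}\right) = - \frac{329}{166514} - \frac{14990}{44451} = - \frac{2510669239}{7401713814}$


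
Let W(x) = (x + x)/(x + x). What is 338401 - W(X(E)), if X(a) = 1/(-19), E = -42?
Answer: 338400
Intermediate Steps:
X(a) = -1/19
W(x) = 1 (W(x) = (2*x)/((2*x)) = (2*x)*(1/(2*x)) = 1)
338401 - W(X(E)) = 338401 - 1*1 = 338401 - 1 = 338400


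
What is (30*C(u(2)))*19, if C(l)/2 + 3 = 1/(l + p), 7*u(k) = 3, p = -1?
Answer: -5415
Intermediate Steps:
u(k) = 3/7 (u(k) = (⅐)*3 = 3/7)
C(l) = -6 + 2/(-1 + l) (C(l) = -6 + 2/(l - 1) = -6 + 2/(-1 + l))
(30*C(u(2)))*19 = (30*(2*(4 - 3*3/7)/(-1 + 3/7)))*19 = (30*(2*(4 - 9/7)/(-4/7)))*19 = (30*(2*(-7/4)*(19/7)))*19 = (30*(-19/2))*19 = -285*19 = -5415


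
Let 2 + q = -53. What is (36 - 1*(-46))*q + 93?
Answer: -4417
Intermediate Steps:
q = -55 (q = -2 - 53 = -55)
(36 - 1*(-46))*q + 93 = (36 - 1*(-46))*(-55) + 93 = (36 + 46)*(-55) + 93 = 82*(-55) + 93 = -4510 + 93 = -4417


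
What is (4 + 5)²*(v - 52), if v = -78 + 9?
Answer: -9801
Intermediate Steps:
v = -69
(4 + 5)²*(v - 52) = (4 + 5)²*(-69 - 52) = 9²*(-121) = 81*(-121) = -9801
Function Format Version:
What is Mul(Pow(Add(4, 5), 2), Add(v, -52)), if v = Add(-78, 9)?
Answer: -9801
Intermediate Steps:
v = -69
Mul(Pow(Add(4, 5), 2), Add(v, -52)) = Mul(Pow(Add(4, 5), 2), Add(-69, -52)) = Mul(Pow(9, 2), -121) = Mul(81, -121) = -9801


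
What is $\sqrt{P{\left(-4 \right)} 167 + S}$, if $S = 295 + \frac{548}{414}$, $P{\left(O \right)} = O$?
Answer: $\frac{i \sqrt{1769551}}{69} \approx 19.279 i$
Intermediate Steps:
$S = \frac{61339}{207}$ ($S = 295 + 548 \cdot \frac{1}{414} = 295 + \frac{274}{207} = \frac{61339}{207} \approx 296.32$)
$\sqrt{P{\left(-4 \right)} 167 + S} = \sqrt{\left(-4\right) 167 + \frac{61339}{207}} = \sqrt{-668 + \frac{61339}{207}} = \sqrt{- \frac{76937}{207}} = \frac{i \sqrt{1769551}}{69}$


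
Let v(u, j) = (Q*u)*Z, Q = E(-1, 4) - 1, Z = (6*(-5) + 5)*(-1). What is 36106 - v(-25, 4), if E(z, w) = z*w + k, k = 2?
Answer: 34231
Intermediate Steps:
E(z, w) = 2 + w*z (E(z, w) = z*w + 2 = w*z + 2 = 2 + w*z)
Z = 25 (Z = (-30 + 5)*(-1) = -25*(-1) = 25)
Q = -3 (Q = (2 + 4*(-1)) - 1 = (2 - 4) - 1 = -2 - 1 = -3)
v(u, j) = -75*u (v(u, j) = -3*u*25 = -75*u)
36106 - v(-25, 4) = 36106 - (-75)*(-25) = 36106 - 1*1875 = 36106 - 1875 = 34231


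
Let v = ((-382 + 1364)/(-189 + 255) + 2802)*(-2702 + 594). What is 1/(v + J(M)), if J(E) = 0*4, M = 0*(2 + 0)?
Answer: -33/195953356 ≈ -1.6841e-7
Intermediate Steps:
M = 0 (M = 0*2 = 0)
v = -195953356/33 (v = (982/66 + 2802)*(-2108) = (982*(1/66) + 2802)*(-2108) = (491/33 + 2802)*(-2108) = (92957/33)*(-2108) = -195953356/33 ≈ -5.9380e+6)
J(E) = 0
1/(v + J(M)) = 1/(-195953356/33 + 0) = 1/(-195953356/33) = -33/195953356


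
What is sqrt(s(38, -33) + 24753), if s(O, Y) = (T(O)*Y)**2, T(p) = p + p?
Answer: sqrt(6314817) ≈ 2512.9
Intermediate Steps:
T(p) = 2*p
s(O, Y) = 4*O**2*Y**2 (s(O, Y) = ((2*O)*Y)**2 = (2*O*Y)**2 = 4*O**2*Y**2)
sqrt(s(38, -33) + 24753) = sqrt(4*38**2*(-33)**2 + 24753) = sqrt(4*1444*1089 + 24753) = sqrt(6290064 + 24753) = sqrt(6314817)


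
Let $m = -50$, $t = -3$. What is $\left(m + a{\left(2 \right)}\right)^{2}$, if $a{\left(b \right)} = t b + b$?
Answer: $2916$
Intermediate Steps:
$a{\left(b \right)} = - 2 b$ ($a{\left(b \right)} = - 3 b + b = - 2 b$)
$\left(m + a{\left(2 \right)}\right)^{2} = \left(-50 - 4\right)^{2} = \left(-54\right)^{2} = 2916$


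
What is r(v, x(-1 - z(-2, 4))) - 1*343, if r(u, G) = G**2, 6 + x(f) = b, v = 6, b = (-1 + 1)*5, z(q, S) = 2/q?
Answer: -307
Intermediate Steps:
b = 0 (b = 0*5 = 0)
x(f) = -6 (x(f) = -6 + 0 = -6)
r(v, x(-1 - z(-2, 4))) - 1*343 = (-6)**2 - 1*343 = 36 - 343 = -307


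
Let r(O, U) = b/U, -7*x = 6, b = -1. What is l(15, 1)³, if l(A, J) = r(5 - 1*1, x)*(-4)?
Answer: -2744/27 ≈ -101.63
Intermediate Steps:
x = -6/7 (x = -⅐*6 = -6/7 ≈ -0.85714)
r(O, U) = -1/U
l(A, J) = -14/3 (l(A, J) = -1/(-6/7)*(-4) = -1*(-7/6)*(-4) = (7/6)*(-4) = -14/3)
l(15, 1)³ = (-14/3)³ = -2744/27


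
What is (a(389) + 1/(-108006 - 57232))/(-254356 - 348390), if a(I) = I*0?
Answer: 1/99596543548 ≈ 1.0041e-11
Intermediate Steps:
a(I) = 0
(a(389) + 1/(-108006 - 57232))/(-254356 - 348390) = (0 + 1/(-108006 - 57232))/(-254356 - 348390) = (0 + 1/(-165238))/(-602746) = (0 - 1/165238)*(-1/602746) = -1/165238*(-1/602746) = 1/99596543548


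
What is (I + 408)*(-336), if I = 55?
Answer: -155568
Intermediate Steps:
(I + 408)*(-336) = (55 + 408)*(-336) = 463*(-336) = -155568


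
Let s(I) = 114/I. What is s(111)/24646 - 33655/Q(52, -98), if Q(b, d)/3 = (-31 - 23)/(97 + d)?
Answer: -15345027827/73864062 ≈ -207.75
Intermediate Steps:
Q(b, d) = -162/(97 + d) (Q(b, d) = 3*((-31 - 23)/(97 + d)) = 3*(-54/(97 + d)) = -162/(97 + d))
s(111)/24646 - 33655/Q(52, -98) = (114/111)/24646 - 33655/((-162/(97 - 98))) = (114*(1/111))*(1/24646) - 33655/((-162/(-1))) = (38/37)*(1/24646) - 33655/((-162*(-1))) = 19/455951 - 33655/162 = -15345027827/73864062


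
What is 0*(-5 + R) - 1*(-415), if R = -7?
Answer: 415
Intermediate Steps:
0*(-5 + R) - 1*(-415) = 0*(-5 - 7) - 1*(-415) = 0*(-12) + 415 = 0 + 415 = 415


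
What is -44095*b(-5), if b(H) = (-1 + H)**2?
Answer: -1587420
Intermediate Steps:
-44095*b(-5) = -44095*(-1 - 5)**2 = -44095*(-6)**2 = -44095*36 = -1587420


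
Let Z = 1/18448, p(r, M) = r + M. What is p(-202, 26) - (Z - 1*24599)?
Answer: 450555503/18448 ≈ 24423.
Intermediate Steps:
p(r, M) = M + r
Z = 1/18448 ≈ 5.4206e-5
p(-202, 26) - (Z - 1*24599) = (26 - 202) - (1/18448 - 1*24599) = -176 - (1/18448 - 24599) = -176 - 1*(-453802351/18448) = -176 + 453802351/18448 = 450555503/18448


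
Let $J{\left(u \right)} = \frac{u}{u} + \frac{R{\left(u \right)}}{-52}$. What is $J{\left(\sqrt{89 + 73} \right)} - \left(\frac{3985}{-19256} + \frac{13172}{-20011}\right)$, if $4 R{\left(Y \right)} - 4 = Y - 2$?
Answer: $\frac{4647568701}{2504656804} - \frac{9 \sqrt{2}}{208} \approx 1.7944$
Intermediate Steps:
$R{\left(Y \right)} = \frac{1}{2} + \frac{Y}{4}$ ($R{\left(Y \right)} = 1 + \frac{Y - 2}{4} = 1 + \frac{-2 + Y}{4} = 1 + \left(- \frac{1}{2} + \frac{Y}{4}\right) = \frac{1}{2} + \frac{Y}{4}$)
$J{\left(u \right)} = \frac{103}{104} - \frac{u}{208}$ ($J{\left(u \right)} = \frac{u}{u} + \frac{\frac{1}{2} + \frac{u}{4}}{-52} = 1 + \left(\frac{1}{2} + \frac{u}{4}\right) \left(- \frac{1}{52}\right) = 1 - \left(\frac{1}{104} + \frac{u}{208}\right) = \frac{103}{104} - \frac{u}{208}$)
$J{\left(\sqrt{89 + 73} \right)} - \left(\frac{3985}{-19256} + \frac{13172}{-20011}\right) = \left(\frac{103}{104} - \frac{\sqrt{89 + 73}}{208}\right) - \left(\frac{3985}{-19256} + \frac{13172}{-20011}\right) = \left(\frac{103}{104} - \frac{\sqrt{162}}{208}\right) - \left(3985 \left(- \frac{1}{19256}\right) + 13172 \left(- \frac{1}{20011}\right)\right) = \left(\frac{103}{104} - \frac{9 \sqrt{2}}{208}\right) - \left(- \frac{3985}{19256} - \frac{13172}{20011}\right) = \left(\frac{103}{104} - \frac{9 \sqrt{2}}{208}\right) - - \frac{333383867}{385331816} = \left(\frac{103}{104} - \frac{9 \sqrt{2}}{208}\right) + \frac{333383867}{385331816} = \frac{4647568701}{2504656804} - \frac{9 \sqrt{2}}{208}$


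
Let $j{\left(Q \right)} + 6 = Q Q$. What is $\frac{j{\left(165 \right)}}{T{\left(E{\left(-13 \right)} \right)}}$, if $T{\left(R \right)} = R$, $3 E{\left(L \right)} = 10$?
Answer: $\frac{81657}{10} \approx 8165.7$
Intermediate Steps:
$E{\left(L \right)} = \frac{10}{3}$ ($E{\left(L \right)} = \frac{1}{3} \cdot 10 = \frac{10}{3}$)
$j{\left(Q \right)} = -6 + Q^{2}$ ($j{\left(Q \right)} = -6 + Q Q = -6 + Q^{2}$)
$\frac{j{\left(165 \right)}}{T{\left(E{\left(-13 \right)} \right)}} = \frac{-6 + 165^{2}}{\frac{10}{3}} = \left(-6 + 27225\right) \frac{3}{10} = 27219 \cdot \frac{3}{10} = \frac{81657}{10}$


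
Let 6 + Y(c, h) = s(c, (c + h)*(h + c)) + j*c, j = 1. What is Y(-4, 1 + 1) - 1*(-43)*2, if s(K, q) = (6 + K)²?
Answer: 80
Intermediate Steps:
Y(c, h) = -6 + c + (6 + c)² (Y(c, h) = -6 + ((6 + c)² + 1*c) = -6 + ((6 + c)² + c) = -6 + (c + (6 + c)²) = -6 + c + (6 + c)²)
Y(-4, 1 + 1) - 1*(-43)*2 = (-6 - 4 + (6 - 4)²) - 1*(-43)*2 = (-6 - 4 + 2²) + 43*2 = (-6 - 4 + 4) + 86 = -6 + 86 = 80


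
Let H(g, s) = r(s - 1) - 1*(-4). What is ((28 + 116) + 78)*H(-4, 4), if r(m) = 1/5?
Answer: 4662/5 ≈ 932.40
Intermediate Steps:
r(m) = ⅕
H(g, s) = 21/5 (H(g, s) = ⅕ - 1*(-4) = ⅕ + 4 = 21/5)
((28 + 116) + 78)*H(-4, 4) = ((28 + 116) + 78)*(21/5) = (144 + 78)*(21/5) = 222*(21/5) = 4662/5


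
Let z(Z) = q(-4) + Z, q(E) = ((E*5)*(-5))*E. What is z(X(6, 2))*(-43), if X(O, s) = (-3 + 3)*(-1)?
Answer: 17200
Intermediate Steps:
q(E) = -25*E² (q(E) = ((5*E)*(-5))*E = (-25*E)*E = -25*E²)
X(O, s) = 0 (X(O, s) = 0*(-1) = 0)
z(Z) = -400 + Z (z(Z) = -25*(-4)² + Z = -25*16 + Z = -400 + Z)
z(X(6, 2))*(-43) = (-400 + 0)*(-43) = -400*(-43) = 17200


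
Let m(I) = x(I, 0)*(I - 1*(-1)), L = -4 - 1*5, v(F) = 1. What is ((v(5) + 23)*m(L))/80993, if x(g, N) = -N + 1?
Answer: -192/80993 ≈ -0.0023706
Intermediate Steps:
x(g, N) = 1 - N
L = -9 (L = -4 - 5 = -9)
m(I) = 1 + I (m(I) = (1 - 1*0)*(I - 1*(-1)) = (1 + 0)*(I + 1) = 1*(1 + I) = 1 + I)
((v(5) + 23)*m(L))/80993 = ((1 + 23)*(1 - 9))/80993 = (24*(-8))*(1/80993) = -192*1/80993 = -192/80993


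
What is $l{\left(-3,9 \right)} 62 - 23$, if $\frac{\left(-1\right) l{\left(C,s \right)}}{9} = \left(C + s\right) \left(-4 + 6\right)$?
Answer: $-6719$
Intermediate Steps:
$l{\left(C,s \right)} = - 18 C - 18 s$ ($l{\left(C,s \right)} = - 9 \left(C + s\right) \left(-4 + 6\right) = - 9 \left(C + s\right) 2 = - 9 \left(2 C + 2 s\right) = - 18 C - 18 s$)
$l{\left(-3,9 \right)} 62 - 23 = \left(\left(-18\right) \left(-3\right) - 162\right) 62 - 23 = \left(54 - 162\right) 62 - 23 = \left(-108\right) 62 - 23 = -6696 - 23 = -6719$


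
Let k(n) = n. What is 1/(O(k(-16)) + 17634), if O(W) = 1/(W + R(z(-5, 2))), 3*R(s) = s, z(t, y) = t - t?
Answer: 16/282143 ≈ 5.6709e-5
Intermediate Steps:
z(t, y) = 0
R(s) = s/3
O(W) = 1/W (O(W) = 1/(W + (1/3)*0) = 1/(W + 0) = 1/W)
1/(O(k(-16)) + 17634) = 1/(1/(-16) + 17634) = 1/(-1/16 + 17634) = 1/(282143/16) = 16/282143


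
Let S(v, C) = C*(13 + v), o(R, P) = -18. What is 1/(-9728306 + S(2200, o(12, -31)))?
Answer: -1/9768140 ≈ -1.0237e-7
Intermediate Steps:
1/(-9728306 + S(2200, o(12, -31))) = 1/(-9728306 - 18*(13 + 2200)) = 1/(-9728306 - 18*2213) = 1/(-9728306 - 39834) = 1/(-9768140) = -1/9768140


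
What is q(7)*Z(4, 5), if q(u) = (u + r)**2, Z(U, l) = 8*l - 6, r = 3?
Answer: 3400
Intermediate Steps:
Z(U, l) = -6 + 8*l
q(u) = (3 + u)**2 (q(u) = (u + 3)**2 = (3 + u)**2)
q(7)*Z(4, 5) = (3 + 7)**2*(-6 + 8*5) = 10**2*(-6 + 40) = 100*34 = 3400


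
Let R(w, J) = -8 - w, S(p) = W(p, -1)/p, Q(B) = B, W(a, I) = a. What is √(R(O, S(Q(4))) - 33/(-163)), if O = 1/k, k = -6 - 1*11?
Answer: 2*I*√14855331/2771 ≈ 2.7819*I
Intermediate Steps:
k = -17 (k = -6 - 11 = -17)
S(p) = 1 (S(p) = p/p = 1)
O = -1/17 (O = 1/(-17) = -1/17 ≈ -0.058824)
√(R(O, S(Q(4))) - 33/(-163)) = √((-8 - 1*(-1/17)) - 33/(-163)) = √((-8 + 1/17) - 33*(-1/163)) = √(-135/17 + 33/163) = √(-21444/2771) = 2*I*√14855331/2771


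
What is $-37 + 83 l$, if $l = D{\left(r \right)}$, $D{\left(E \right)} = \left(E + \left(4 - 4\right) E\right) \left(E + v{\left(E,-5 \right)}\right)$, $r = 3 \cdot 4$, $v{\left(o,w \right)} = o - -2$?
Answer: $25859$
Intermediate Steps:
$v{\left(o,w \right)} = 2 + o$ ($v{\left(o,w \right)} = o + 2 = 2 + o$)
$r = 12$
$D{\left(E \right)} = E \left(2 + 2 E\right)$ ($D{\left(E \right)} = \left(E + \left(4 - 4\right) E\right) \left(E + \left(2 + E\right)\right) = \left(E + 0 E\right) \left(2 + 2 E\right) = \left(E + 0\right) \left(2 + 2 E\right) = E \left(2 + 2 E\right)$)
$l = 312$ ($l = 2 \cdot 12 \left(1 + 12\right) = 2 \cdot 12 \cdot 13 = 312$)
$-37 + 83 l = -37 + 83 \cdot 312 = -37 + 25896 = 25859$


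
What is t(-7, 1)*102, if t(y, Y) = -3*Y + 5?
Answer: 204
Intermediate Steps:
t(y, Y) = 5 - 3*Y
t(-7, 1)*102 = (5 - 3*1)*102 = (5 - 3)*102 = 2*102 = 204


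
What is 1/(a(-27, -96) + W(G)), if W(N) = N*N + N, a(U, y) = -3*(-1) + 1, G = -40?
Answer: 1/1564 ≈ 0.00063939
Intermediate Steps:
a(U, y) = 4 (a(U, y) = 3 + 1 = 4)
W(N) = N + N**2 (W(N) = N**2 + N = N + N**2)
1/(a(-27, -96) + W(G)) = 1/(4 - 40*(1 - 40)) = 1/(4 - 40*(-39)) = 1/(4 + 1560) = 1/1564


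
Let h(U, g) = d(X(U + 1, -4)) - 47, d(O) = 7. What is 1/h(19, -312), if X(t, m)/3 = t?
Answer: -1/40 ≈ -0.025000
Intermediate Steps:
X(t, m) = 3*t
h(U, g) = -40 (h(U, g) = 7 - 47 = -40)
1/h(19, -312) = 1/(-40) = -1/40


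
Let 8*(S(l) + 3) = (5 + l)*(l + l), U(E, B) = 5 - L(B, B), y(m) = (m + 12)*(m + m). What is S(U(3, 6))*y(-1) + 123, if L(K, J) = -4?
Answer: -504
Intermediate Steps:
y(m) = 2*m*(12 + m) (y(m) = (12 + m)*(2*m) = 2*m*(12 + m))
U(E, B) = 9 (U(E, B) = 5 - 1*(-4) = 5 + 4 = 9)
S(l) = -3 + l*(5 + l)/4 (S(l) = -3 + ((5 + l)*(l + l))/8 = -3 + ((5 + l)*(2*l))/8 = -3 + (2*l*(5 + l))/8 = -3 + l*(5 + l)/4)
S(U(3, 6))*y(-1) + 123 = (-3 + (1/4)*9**2 + (5/4)*9)*(2*(-1)*(12 - 1)) + 123 = (-3 + (1/4)*81 + 45/4)*(2*(-1)*11) + 123 = (-3 + 81/4 + 45/4)*(-22) + 123 = (57/2)*(-22) + 123 = -627 + 123 = -504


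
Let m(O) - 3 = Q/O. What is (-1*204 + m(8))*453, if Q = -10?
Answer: -366477/4 ≈ -91619.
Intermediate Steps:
m(O) = 3 - 10/O
(-1*204 + m(8))*453 = (-1*204 + (3 - 10/8))*453 = (-204 + (3 - 10*⅛))*453 = (-204 + (3 - 5/4))*453 = (-204 + 7/4)*453 = -809/4*453 = -366477/4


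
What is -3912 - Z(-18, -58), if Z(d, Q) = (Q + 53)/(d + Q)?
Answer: -297317/76 ≈ -3912.1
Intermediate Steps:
Z(d, Q) = (53 + Q)/(Q + d)
-3912 - Z(-18, -58) = -3912 - (53 - 58)/(-58 - 18) = -3912 - (-5)/(-76) = -3912 - (-1)*(-5)/76 = -3912 - 1*5/76 = -3912 - 5/76 = -297317/76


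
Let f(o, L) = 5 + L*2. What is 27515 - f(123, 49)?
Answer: 27412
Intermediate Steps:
f(o, L) = 5 + 2*L
27515 - f(123, 49) = 27515 - (5 + 2*49) = 27515 - (5 + 98) = 27515 - 1*103 = 27515 - 103 = 27412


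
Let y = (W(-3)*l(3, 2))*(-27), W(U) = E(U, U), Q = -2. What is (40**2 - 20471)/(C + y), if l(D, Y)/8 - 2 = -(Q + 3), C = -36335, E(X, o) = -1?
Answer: 18871/36119 ≈ 0.52247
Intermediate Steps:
W(U) = -1
l(D, Y) = 8 (l(D, Y) = 16 + 8*(-(-2 + 3)) = 16 + 8*(-1*1) = 16 + 8*(-1) = 16 - 8 = 8)
y = 216 (y = -1*8*(-27) = -8*(-27) = 216)
(40**2 - 20471)/(C + y) = (40**2 - 20471)/(-36335 + 216) = (1600 - 20471)/(-36119) = -18871*(-1/36119) = 18871/36119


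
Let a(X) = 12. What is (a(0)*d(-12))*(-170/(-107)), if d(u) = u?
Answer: -24480/107 ≈ -228.79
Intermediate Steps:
(a(0)*d(-12))*(-170/(-107)) = (12*(-12))*(-170/(-107)) = -(-24480)*(-1)/107 = -144*170/107 = -24480/107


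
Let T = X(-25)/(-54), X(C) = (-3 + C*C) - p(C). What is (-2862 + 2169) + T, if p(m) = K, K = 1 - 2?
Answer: -38045/54 ≈ -704.54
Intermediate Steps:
K = -1
p(m) = -1
X(C) = -2 + C**2 (X(C) = (-3 + C*C) - 1*(-1) = (-3 + C**2) + 1 = -2 + C**2)
T = -623/54 (T = (-2 + (-25)**2)/(-54) = (-2 + 625)*(-1/54) = 623*(-1/54) = -623/54 ≈ -11.537)
(-2862 + 2169) + T = (-2862 + 2169) - 623/54 = -693 - 623/54 = -38045/54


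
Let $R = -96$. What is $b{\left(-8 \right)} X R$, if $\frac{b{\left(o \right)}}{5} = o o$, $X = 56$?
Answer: $-1720320$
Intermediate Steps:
$b{\left(o \right)} = 5 o^{2}$ ($b{\left(o \right)} = 5 o o = 5 o^{2}$)
$b{\left(-8 \right)} X R = 5 \left(-8\right)^{2} \cdot 56 \left(-96\right) = 5 \cdot 64 \cdot 56 \left(-96\right) = 320 \cdot 56 \left(-96\right) = 17920 \left(-96\right) = -1720320$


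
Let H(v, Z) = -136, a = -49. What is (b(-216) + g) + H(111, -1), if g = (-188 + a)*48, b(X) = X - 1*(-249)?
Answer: -11479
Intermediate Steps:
b(X) = 249 + X (b(X) = X + 249 = 249 + X)
g = -11376 (g = (-188 - 49)*48 = -237*48 = -11376)
(b(-216) + g) + H(111, -1) = ((249 - 216) - 11376) - 136 = (33 - 11376) - 136 = -11343 - 136 = -11479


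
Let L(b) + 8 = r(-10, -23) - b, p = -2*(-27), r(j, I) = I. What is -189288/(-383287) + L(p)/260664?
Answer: 49307987837/99909122568 ≈ 0.49353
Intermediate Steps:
p = 54
L(b) = -31 - b (L(b) = -8 + (-23 - b) = -31 - b)
-189288/(-383287) + L(p)/260664 = -189288/(-383287) + (-31 - 1*54)/260664 = -189288*(-1/383287) + (-31 - 54)*(1/260664) = 189288/383287 - 85*1/260664 = 189288/383287 - 85/260664 = 49307987837/99909122568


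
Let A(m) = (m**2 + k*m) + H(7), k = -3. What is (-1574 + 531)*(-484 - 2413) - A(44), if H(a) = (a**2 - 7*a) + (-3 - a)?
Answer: 3019777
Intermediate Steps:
H(a) = -3 + a**2 - 8*a
A(m) = -10 + m**2 - 3*m (A(m) = (m**2 - 3*m) + (-3 + 7**2 - 8*7) = (m**2 - 3*m) + (-3 + 49 - 56) = (m**2 - 3*m) - 10 = -10 + m**2 - 3*m)
(-1574 + 531)*(-484 - 2413) - A(44) = (-1574 + 531)*(-484 - 2413) - (-10 + 44**2 - 3*44) = -1043*(-2897) - (-10 + 1936 - 132) = 3021571 - 1*1794 = 3021571 - 1794 = 3019777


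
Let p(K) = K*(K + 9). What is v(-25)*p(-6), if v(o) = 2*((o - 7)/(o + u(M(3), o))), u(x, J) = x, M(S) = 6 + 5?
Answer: -576/7 ≈ -82.286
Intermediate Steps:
M(S) = 11
p(K) = K*(9 + K)
v(o) = 2*(-7 + o)/(11 + o) (v(o) = 2*((o - 7)/(o + 11)) = 2*((-7 + o)/(11 + o)) = 2*(-7 + o)/(11 + o))
v(-25)*p(-6) = (2*(-7 - 25)/(11 - 25))*(-6*(9 - 6)) = (2*(-32)/(-14))*(-6*3) = (2*(-1/14)*(-32))*(-18) = (32/7)*(-18) = -576/7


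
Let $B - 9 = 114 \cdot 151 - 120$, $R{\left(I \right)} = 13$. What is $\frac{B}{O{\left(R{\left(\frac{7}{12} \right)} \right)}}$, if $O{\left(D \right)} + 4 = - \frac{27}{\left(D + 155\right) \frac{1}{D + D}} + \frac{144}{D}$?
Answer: $\frac{6225492}{1055} \approx 5900.9$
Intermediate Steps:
$B = 17103$ ($B = 9 + \left(114 \cdot 151 - 120\right) = 9 + \left(17214 - 120\right) = 9 + 17094 = 17103$)
$O{\left(D \right)} = -4 + \frac{144}{D} - \frac{54 D}{155 + D}$ ($O{\left(D \right)} = -4 + \left(- \frac{27}{\left(D + 155\right) \frac{1}{D + D}} + \frac{144}{D}\right) = -4 - \left(- \frac{144}{D} + 27 \frac{2 D}{155 + D}\right) = -4 - \left(- \frac{144}{D} + 27 \cdot 2 D \frac{1}{155 + D}\right) = -4 - \left(- \frac{144}{D} + \frac{54 D}{155 + D}\right) = -4 + \frac{144}{D} - \frac{54 D}{155 + D}$)
$\frac{B}{O{\left(R{\left(\frac{7}{12} \right)} \right)}} = \frac{17103}{2 \cdot \frac{1}{13} \frac{1}{155 + 13} \left(11160 - 3094 - 29 \cdot 13^{2}\right)} = \frac{17103}{2 \cdot \frac{1}{13} \cdot \frac{1}{168} \left(11160 - 3094 - 4901\right)} = \frac{17103}{2 \cdot \frac{1}{13} \cdot \frac{1}{168} \cdot 3165} = \frac{17103}{\frac{1055}{364}} = 17103 \cdot \frac{364}{1055} = \frac{6225492}{1055}$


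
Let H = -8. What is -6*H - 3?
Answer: 45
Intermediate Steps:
-6*H - 3 = -6*(-8) - 3 = 48 - 3 = 45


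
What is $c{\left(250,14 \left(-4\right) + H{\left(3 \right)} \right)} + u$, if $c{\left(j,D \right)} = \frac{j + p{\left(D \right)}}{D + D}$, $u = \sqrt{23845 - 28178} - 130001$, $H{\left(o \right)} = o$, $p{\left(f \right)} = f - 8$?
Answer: $- \frac{13780295}{106} + i \sqrt{4333} \approx -1.3 \cdot 10^{5} + 65.826 i$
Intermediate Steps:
$p{\left(f \right)} = -8 + f$
$u = -130001 + i \sqrt{4333}$ ($u = \sqrt{-4333} - 130001 = i \sqrt{4333} - 130001 = -130001 + i \sqrt{4333} \approx -1.3 \cdot 10^{5} + 65.826 i$)
$c{\left(j,D \right)} = \frac{-8 + D + j}{2 D}$ ($c{\left(j,D \right)} = \frac{j + \left(-8 + D\right)}{D + D} = \frac{-8 + D + j}{2 D}$)
$c{\left(250,14 \left(-4\right) + H{\left(3 \right)} \right)} + u = \frac{-8 + \left(14 \left(-4\right) + 3\right) + 250}{2 \left(14 \left(-4\right) + 3\right)} - \left(130001 - i \sqrt{4333}\right) = \frac{-8 + \left(-56 + 3\right) + 250}{2 \left(-56 + 3\right)} - \left(130001 - i \sqrt{4333}\right) = \frac{-8 - 53 + 250}{2 \left(-53\right)} - \left(130001 - i \sqrt{4333}\right) = \frac{1}{2} \left(- \frac{1}{53}\right) 189 - \left(130001 - i \sqrt{4333}\right) = - \frac{189}{106} - \left(130001 - i \sqrt{4333}\right) = - \frac{13780295}{106} + i \sqrt{4333}$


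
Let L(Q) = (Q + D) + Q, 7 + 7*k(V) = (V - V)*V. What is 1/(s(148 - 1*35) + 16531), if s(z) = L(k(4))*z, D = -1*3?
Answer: 1/15966 ≈ 6.2633e-5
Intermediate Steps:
k(V) = -1 (k(V) = -1 + ((V - V)*V)/7 = -1 + (0*V)/7 = -1 + (⅐)*0 = -1 + 0 = -1)
D = -3
L(Q) = -3 + 2*Q (L(Q) = (Q - 3) + Q = (-3 + Q) + Q = -3 + 2*Q)
s(z) = -5*z (s(z) = (-3 + 2*(-1))*z = (-3 - 2)*z = -5*z)
1/(s(148 - 1*35) + 16531) = 1/(-5*(148 - 1*35) + 16531) = 1/(-5*(148 - 35) + 16531) = 1/(-5*113 + 16531) = 1/(-565 + 16531) = 1/15966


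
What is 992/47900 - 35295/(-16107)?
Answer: 10939799/4945675 ≈ 2.2120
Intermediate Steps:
992/47900 - 35295/(-16107) = 992*(1/47900) - 35295*(-1/16107) = 248/11975 + 905/413 = 10939799/4945675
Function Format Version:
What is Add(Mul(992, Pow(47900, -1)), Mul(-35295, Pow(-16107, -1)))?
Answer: Rational(10939799, 4945675) ≈ 2.2120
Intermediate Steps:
Add(Mul(992, Pow(47900, -1)), Mul(-35295, Pow(-16107, -1))) = Add(Mul(992, Rational(1, 47900)), Mul(-35295, Rational(-1, 16107))) = Add(Rational(248, 11975), Rational(905, 413)) = Rational(10939799, 4945675)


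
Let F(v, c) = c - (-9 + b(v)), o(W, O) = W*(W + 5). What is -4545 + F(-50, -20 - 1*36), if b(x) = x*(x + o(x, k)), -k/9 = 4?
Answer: 105408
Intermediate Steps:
k = -36 (k = -9*4 = -36)
o(W, O) = W*(5 + W)
b(x) = x*(x + x*(5 + x))
F(v, c) = 9 + c - v**2*(6 + v) (F(v, c) = c - (-9 + v**2*(6 + v)) = c + (9 - v**2*(6 + v)) = 9 + c - v**2*(6 + v))
-4545 + F(-50, -20 - 1*36) = -4545 + (9 + (-20 - 1*36) - 1*(-50)**2*(6 - 50)) = -4545 + (9 + (-20 - 36) - 1*2500*(-44)) = -4545 + (9 - 56 + 110000) = -4545 + 109953 = 105408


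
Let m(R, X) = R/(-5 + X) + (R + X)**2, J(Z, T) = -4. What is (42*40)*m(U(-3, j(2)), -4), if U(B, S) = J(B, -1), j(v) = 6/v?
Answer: 324800/3 ≈ 1.0827e+5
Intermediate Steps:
U(B, S) = -4
m(R, X) = (R + X)**2 + R/(-5 + X) (m(R, X) = R/(-5 + X) + (R + X)**2 = (R + X)**2 + R/(-5 + X))
(42*40)*m(U(-3, j(2)), -4) = (42*40)*((-4 - 5*(-4 - 4)**2 - 4*(-4 - 4)**2)/(-5 - 4)) = 1680*((-4 - 5*(-8)**2 - 4*(-8)**2)/(-9)) = 1680*(-(-4 - 5*64 - 4*64)/9) = 1680*(-(-4 - 320 - 256)/9) = 1680*(-1/9*(-580)) = 1680*(580/9) = 324800/3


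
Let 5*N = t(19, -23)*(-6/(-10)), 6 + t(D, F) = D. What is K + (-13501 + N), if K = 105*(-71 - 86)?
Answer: -749611/25 ≈ -29984.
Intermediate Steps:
t(D, F) = -6 + D
N = 39/25 (N = ((-6 + 19)*(-6/(-10)))/5 = (13*(-6*(-1/10)))/5 = (13*(3/5))/5 = (1/5)*(39/5) = 39/25 ≈ 1.5600)
K = -16485 (K = 105*(-157) = -16485)
K + (-13501 + N) = -16485 + (-13501 + 39/25) = -16485 - 337486/25 = -749611/25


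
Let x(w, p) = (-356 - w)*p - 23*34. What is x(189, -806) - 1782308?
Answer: -1343820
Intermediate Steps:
x(w, p) = -782 + p*(-356 - w) (x(w, p) = p*(-356 - w) - 782 = -782 + p*(-356 - w))
x(189, -806) - 1782308 = (-782 - 356*(-806) - 1*(-806)*189) - 1782308 = (-782 + 286936 + 152334) - 1782308 = 438488 - 1782308 = -1343820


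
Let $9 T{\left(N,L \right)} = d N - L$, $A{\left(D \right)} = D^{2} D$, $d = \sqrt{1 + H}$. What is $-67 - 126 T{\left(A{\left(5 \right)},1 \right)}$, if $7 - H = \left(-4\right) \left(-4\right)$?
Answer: $-53 - 3500 i \sqrt{2} \approx -53.0 - 4949.8 i$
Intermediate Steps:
$H = -9$ ($H = 7 - \left(-4\right) \left(-4\right) = 7 - 16 = -9$)
$d = 2 i \sqrt{2}$ ($d = \sqrt{1 - 9} = \sqrt{-8} = 2 i \sqrt{2} \approx 2.8284 i$)
$A{\left(D \right)} = D^{3}$
$T{\left(N,L \right)} = - \frac{L}{9} + \frac{2 i N \sqrt{2}}{9}$ ($T{\left(N,L \right)} = \frac{2 i \sqrt{2} N - L}{9} = \frac{2 i N \sqrt{2} - L}{9} = \frac{- L + 2 i N \sqrt{2}}{9} = - \frac{L}{9} + \frac{2 i N \sqrt{2}}{9}$)
$-67 - 126 T{\left(A{\left(5 \right)},1 \right)} = -67 - 126 \left(\left(- \frac{1}{9}\right) 1 + \frac{2 i 5^{3} \sqrt{2}}{9}\right) = -67 - 126 \left(- \frac{1}{9} + \frac{2}{9} i 125 \sqrt{2}\right) = -67 - 126 \left(- \frac{1}{9} + \frac{250 i \sqrt{2}}{9}\right) = -67 + \left(14 - 3500 i \sqrt{2}\right) = -53 - 3500 i \sqrt{2}$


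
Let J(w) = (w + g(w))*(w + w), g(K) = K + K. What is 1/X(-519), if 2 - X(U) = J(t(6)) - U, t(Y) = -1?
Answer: -1/523 ≈ -0.0019120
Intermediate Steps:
g(K) = 2*K
J(w) = 6*w² (J(w) = (w + 2*w)*(w + w) = (3*w)*(2*w) = 6*w²)
X(U) = -4 + U (X(U) = 2 - (6*(-1)² - U) = 2 - (6*1 - U) = 2 - (6 - U) = 2 + (-6 + U) = -4 + U)
1/X(-519) = 1/(-4 - 519) = 1/(-523) = -1/523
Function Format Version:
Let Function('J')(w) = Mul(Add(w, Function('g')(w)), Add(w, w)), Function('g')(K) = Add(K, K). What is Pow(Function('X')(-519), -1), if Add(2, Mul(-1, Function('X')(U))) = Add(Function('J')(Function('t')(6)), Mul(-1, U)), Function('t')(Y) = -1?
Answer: Rational(-1, 523) ≈ -0.0019120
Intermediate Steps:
Function('g')(K) = Mul(2, K)
Function('J')(w) = Mul(6, Pow(w, 2)) (Function('J')(w) = Mul(Add(w, Mul(2, w)), Add(w, w)) = Mul(Mul(3, w), Mul(2, w)) = Mul(6, Pow(w, 2)))
Function('X')(U) = Add(-4, U) (Function('X')(U) = Add(2, Mul(-1, Add(Mul(6, Pow(-1, 2)), Mul(-1, U)))) = Add(2, Mul(-1, Add(Mul(6, 1), Mul(-1, U)))) = Add(2, Mul(-1, Add(6, Mul(-1, U)))) = Add(2, Add(-6, U)) = Add(-4, U))
Pow(Function('X')(-519), -1) = Pow(Add(-4, -519), -1) = Pow(-523, -1) = Rational(-1, 523)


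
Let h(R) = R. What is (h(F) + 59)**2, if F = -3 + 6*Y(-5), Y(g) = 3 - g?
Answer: 10816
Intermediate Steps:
F = 45 (F = -3 + 6*(3 - 1*(-5)) = -3 + 6*(3 + 5) = -3 + 6*8 = -3 + 48 = 45)
(h(F) + 59)**2 = (45 + 59)**2 = 104**2 = 10816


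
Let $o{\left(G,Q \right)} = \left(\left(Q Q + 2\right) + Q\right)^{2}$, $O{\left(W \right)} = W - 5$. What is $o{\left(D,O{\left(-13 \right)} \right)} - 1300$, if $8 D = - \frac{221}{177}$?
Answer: $93564$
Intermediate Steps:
$O{\left(W \right)} = -5 + W$ ($O{\left(W \right)} = W - 5 = -5 + W$)
$D = - \frac{221}{1416}$ ($D = \frac{\left(-221\right) \frac{1}{177}}{8} = \frac{1}{8} \left(- \frac{221}{177}\right) = - \frac{221}{1416} \approx -0.15607$)
$o{\left(G,Q \right)} = \left(2 + Q + Q^{2}\right)^{2}$ ($o{\left(G,Q \right)} = \left(\left(Q^{2} + 2\right) + Q\right)^{2} = \left(\left(2 + Q^{2}\right) + Q\right)^{2} = \left(2 + Q + Q^{2}\right)^{2}$)
$o{\left(D,O{\left(-13 \right)} \right)} - 1300 = \left(2 - 18 + \left(-5 - 13\right)^{2}\right)^{2} - 1300 = \left(2 - 18 + \left(-18\right)^{2}\right)^{2} - 1300 = \left(2 - 18 + 324\right)^{2} - 1300 = 308^{2} - 1300 = 94864 - 1300 = 93564$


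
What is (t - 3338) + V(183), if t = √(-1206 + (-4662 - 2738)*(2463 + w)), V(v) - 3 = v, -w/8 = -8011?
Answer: -3152 + I*√492478606 ≈ -3152.0 + 22192.0*I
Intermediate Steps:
w = 64088 (w = -8*(-8011) = 64088)
V(v) = 3 + v
t = I*√492478606 (t = √(-1206 + (-4662 - 2738)*(2463 + 64088)) = √(-1206 - 7400*66551) = √(-1206 - 492477400) = √(-492478606) = I*√492478606 ≈ 22192.0*I)
(t - 3338) + V(183) = (I*√492478606 - 3338) + (3 + 183) = (-3338 + I*√492478606) + 186 = -3152 + I*√492478606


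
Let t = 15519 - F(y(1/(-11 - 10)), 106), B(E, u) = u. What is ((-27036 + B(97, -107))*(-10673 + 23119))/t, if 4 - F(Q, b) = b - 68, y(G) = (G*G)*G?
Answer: -337821778/15553 ≈ -21721.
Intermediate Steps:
y(G) = G**3 (y(G) = G**2*G = G**3)
F(Q, b) = 72 - b (F(Q, b) = 4 - (b - 68) = 4 - (-68 + b) = 4 + (68 - b) = 72 - b)
t = 15553 (t = 15519 - (72 - 1*106) = 15519 - (72 - 106) = 15519 - 1*(-34) = 15519 + 34 = 15553)
((-27036 + B(97, -107))*(-10673 + 23119))/t = ((-27036 - 107)*(-10673 + 23119))/15553 = -27143*12446*(1/15553) = -337821778*1/15553 = -337821778/15553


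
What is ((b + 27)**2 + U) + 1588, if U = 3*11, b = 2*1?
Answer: 2462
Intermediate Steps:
b = 2
U = 33
((b + 27)**2 + U) + 1588 = ((2 + 27)**2 + 33) + 1588 = (29**2 + 33) + 1588 = (841 + 33) + 1588 = 874 + 1588 = 2462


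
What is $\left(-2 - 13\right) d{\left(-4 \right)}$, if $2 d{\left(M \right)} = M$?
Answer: $30$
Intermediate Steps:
$d{\left(M \right)} = \frac{M}{2}$
$\left(-2 - 13\right) d{\left(-4 \right)} = \left(-2 - 13\right) \frac{1}{2} \left(-4\right) = \left(-15\right) \left(-2\right) = 30$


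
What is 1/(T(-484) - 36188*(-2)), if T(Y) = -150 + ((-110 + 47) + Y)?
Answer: 1/71679 ≈ 1.3951e-5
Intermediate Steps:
T(Y) = -213 + Y (T(Y) = -150 + (-63 + Y) = -213 + Y)
1/(T(-484) - 36188*(-2)) = 1/((-213 - 484) - 36188*(-2)) = 1/(-697 + 72376) = 1/71679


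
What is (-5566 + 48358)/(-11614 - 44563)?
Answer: -42792/56177 ≈ -0.76173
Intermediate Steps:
(-5566 + 48358)/(-11614 - 44563) = 42792/(-56177) = 42792*(-1/56177) = -42792/56177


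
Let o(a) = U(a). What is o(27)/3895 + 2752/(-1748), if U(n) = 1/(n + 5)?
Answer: -4513257/2866720 ≈ -1.5744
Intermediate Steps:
U(n) = 1/(5 + n)
o(a) = 1/(5 + a)
o(27)/3895 + 2752/(-1748) = 1/((5 + 27)*3895) + 2752/(-1748) = (1/3895)/32 + 2752*(-1/1748) = (1/32)*(1/3895) - 688/437 = 1/124640 - 688/437 = -4513257/2866720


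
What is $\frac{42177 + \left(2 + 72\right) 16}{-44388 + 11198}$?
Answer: $- \frac{43361}{33190} \approx -1.3064$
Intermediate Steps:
$\frac{42177 + \left(2 + 72\right) 16}{-44388 + 11198} = \frac{42177 + 74 \cdot 16}{-33190} = \left(42177 + 1184\right) \left(- \frac{1}{33190}\right) = 43361 \left(- \frac{1}{33190}\right) = - \frac{43361}{33190}$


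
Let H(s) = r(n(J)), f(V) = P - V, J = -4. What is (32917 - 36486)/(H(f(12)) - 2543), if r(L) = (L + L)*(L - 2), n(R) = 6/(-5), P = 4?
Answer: 89225/63383 ≈ 1.4077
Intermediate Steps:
n(R) = -6/5 (n(R) = 6*(-1/5) = -6/5)
r(L) = 2*L*(-2 + L) (r(L) = (2*L)*(-2 + L) = 2*L*(-2 + L))
f(V) = 4 - V
H(s) = 192/25 (H(s) = 2*(-6/5)*(-2 - 6/5) = 2*(-6/5)*(-16/5) = 192/25)
(32917 - 36486)/(H(f(12)) - 2543) = (32917 - 36486)/(192/25 - 2543) = -3569/(-63383/25) = -3569*(-25/63383) = 89225/63383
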